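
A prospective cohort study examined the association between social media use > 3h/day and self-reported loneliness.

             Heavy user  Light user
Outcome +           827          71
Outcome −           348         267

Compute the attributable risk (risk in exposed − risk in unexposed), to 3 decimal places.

Reading the table with exposure as columns: a = 827 (Heavy user, case), b = 348 (Heavy user, non-case), c = 71 (Light user, case), d = 267.
Risk in exposed = 827/1175 = 0.703830; risk in unexposed = 71/338 = 0.210059.
Risk difference = 0.703830 − 0.210059 = 0.493771

0.494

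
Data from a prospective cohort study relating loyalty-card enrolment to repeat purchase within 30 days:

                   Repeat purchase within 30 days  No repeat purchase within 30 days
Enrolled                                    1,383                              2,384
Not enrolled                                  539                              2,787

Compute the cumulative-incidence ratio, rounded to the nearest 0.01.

Cells: a = 1383, b = 2384, c = 539, d = 2787.
Risk in exposed = 1383/3767 = 0.36714; risk in unexposed = 539/3326 = 0.16206.
RR = 0.36714 / 0.16206 = 2.26548
The risk among the exposed is 2.27 times that among the unexposed.

2.27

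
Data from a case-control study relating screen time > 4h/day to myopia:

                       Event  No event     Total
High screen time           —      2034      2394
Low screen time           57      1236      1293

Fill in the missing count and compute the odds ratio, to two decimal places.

3.84

The missing cell is in the exposed row: 2394 − 2034 = 360.
So a = 360, b = 2034, c = 57, d = 1236.
OR = (a·d)/(b·c) = (360 × 1236) / (2034 × 57) = 444960 / 115938 = 3.83791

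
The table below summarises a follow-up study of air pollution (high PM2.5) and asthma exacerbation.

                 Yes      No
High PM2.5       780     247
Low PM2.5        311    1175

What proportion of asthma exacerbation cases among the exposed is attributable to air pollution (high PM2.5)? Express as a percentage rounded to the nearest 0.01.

Cells: a = 780, b = 247, c = 311, d = 1175.
Risk in exposed = 780/1027 = 0.75949; risk in unexposed = 311/1486 = 0.20929.
RR = 0.75949/0.20929 = 3.62896
AR% = (RR − 1)/RR × 100 = (3.62896 − 1)/3.62896 × 100 = 72.4439%

72.44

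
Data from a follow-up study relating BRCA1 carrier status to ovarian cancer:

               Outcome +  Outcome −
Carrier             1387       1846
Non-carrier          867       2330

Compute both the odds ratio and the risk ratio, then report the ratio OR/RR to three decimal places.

1.276

Cells: a = 1387, b = 1846, c = 867, d = 2330.
OR = (1387·2330)/(1846·867) = 3231710/1600482 = 2.01921
Risk in exposed = 1387/3233 = 0.42901; risk in unexposed = 867/3197 = 0.27119; RR = 1.58196
OR/RR = 2.01921 / 1.58196 = 1.27640
The outcome is not rare, so the OR lies further from 1 than the RR.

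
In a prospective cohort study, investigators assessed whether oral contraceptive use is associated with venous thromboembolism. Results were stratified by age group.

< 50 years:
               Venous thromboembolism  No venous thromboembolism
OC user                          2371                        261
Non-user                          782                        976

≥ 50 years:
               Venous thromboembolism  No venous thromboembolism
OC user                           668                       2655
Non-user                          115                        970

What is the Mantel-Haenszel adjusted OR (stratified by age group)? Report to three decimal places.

OR_MH = Σ(aᵢdᵢ/nᵢ) / Σ(bᵢcᵢ/nᵢ), where nᵢ is the stratum total.
Stratum 1 (< 50 years): n = 4390; a·d/n = 2371·976/4390 = 527.1289; b·c/n = 261·782/4390 = 46.4925
Stratum 2 (≥ 50 years): n = 4408; a·d/n = 668·970/4408 = 146.9964; b·c/n = 2655·115/4408 = 69.2661
OR_MH = (527.1289 + 146.9964) / (46.4925 + 69.2661) = 674.1253 / 115.7586 = 5.82354

5.824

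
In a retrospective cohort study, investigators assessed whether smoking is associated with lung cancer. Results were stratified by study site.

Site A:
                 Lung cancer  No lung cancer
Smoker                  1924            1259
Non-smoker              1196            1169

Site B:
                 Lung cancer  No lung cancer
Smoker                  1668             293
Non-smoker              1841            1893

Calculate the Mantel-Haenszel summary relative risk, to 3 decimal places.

1.450

RR_MH = Σ(aᵢ·n₀ᵢ/nᵢ) / Σ(cᵢ·n₁ᵢ/nᵢ), with n₁ᵢ = aᵢ+bᵢ (exposed), n₀ᵢ = cᵢ+dᵢ (unexposed), nᵢ = n₁ᵢ+n₀ᵢ.
Stratum 1 (Site A): n₁ = 3183, n₀ = 2365, n = 5548; a·n₀/n = 1924·2365/5548 = 820.1622; c·n₁/n = 1196·3183/5548 = 686.1694
Stratum 2 (Site B): n₁ = 1961, n₀ = 3734, n = 5695; a·n₀/n = 1668·3734/5695 = 1093.6457; c·n₁/n = 1841·1961/5695 = 633.9247
RR_MH = (820.1622 + 1093.6457) / (686.1694 + 633.9247) = 1913.8079 / 1320.0941 = 1.44975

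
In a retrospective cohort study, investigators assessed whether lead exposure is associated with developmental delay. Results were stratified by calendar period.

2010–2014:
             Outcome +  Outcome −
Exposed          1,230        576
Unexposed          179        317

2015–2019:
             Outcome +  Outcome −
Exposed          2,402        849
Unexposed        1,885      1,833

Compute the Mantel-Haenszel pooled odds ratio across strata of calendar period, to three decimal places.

2.919

OR_MH = Σ(aᵢdᵢ/nᵢ) / Σ(bᵢcᵢ/nᵢ), where nᵢ is the stratum total.
Stratum 1 (2010–2014): n = 2302; a·d/n = 1230·317/2302 = 169.3788; b·c/n = 576·179/2302 = 44.7889
Stratum 2 (2015–2019): n = 6969; a·d/n = 2402·1833/6969 = 631.7787; b·c/n = 849·1885/6969 = 229.6406
OR_MH = (169.3788 + 631.7787) / (44.7889 + 229.6406) = 801.1575 / 274.4294 = 2.91936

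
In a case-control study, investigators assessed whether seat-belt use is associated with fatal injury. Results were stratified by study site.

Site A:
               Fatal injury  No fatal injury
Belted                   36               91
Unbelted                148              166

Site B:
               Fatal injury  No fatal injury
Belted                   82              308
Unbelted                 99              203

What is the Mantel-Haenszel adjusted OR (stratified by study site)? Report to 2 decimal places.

OR_MH = Σ(aᵢdᵢ/nᵢ) / Σ(bᵢcᵢ/nᵢ), where nᵢ is the stratum total.
Stratum 1 (Site A): n = 441; a·d/n = 36·166/441 = 13.5510; b·c/n = 91·148/441 = 30.5397
Stratum 2 (Site B): n = 692; a·d/n = 82·203/692 = 24.0549; b·c/n = 308·99/692 = 44.0636
OR_MH = (13.5510 + 24.0549) / (30.5397 + 44.0636) = 37.6059 / 74.6033 = 0.50408

0.50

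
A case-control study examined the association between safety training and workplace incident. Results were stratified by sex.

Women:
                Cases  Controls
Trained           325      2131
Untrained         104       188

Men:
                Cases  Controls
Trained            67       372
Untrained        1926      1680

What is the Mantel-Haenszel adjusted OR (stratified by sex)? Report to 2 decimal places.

OR_MH = Σ(aᵢdᵢ/nᵢ) / Σ(bᵢcᵢ/nᵢ), where nᵢ is the stratum total.
Stratum 1 (Women): n = 2748; a·d/n = 325·188/2748 = 22.2344; b·c/n = 2131·104/2748 = 80.6492
Stratum 2 (Men): n = 4045; a·d/n = 67·1680/4045 = 27.8269; b·c/n = 372·1926/4045 = 177.1253
OR_MH = (22.2344 + 27.8269) / (80.6492 + 177.1253) = 50.0613 / 257.7745 = 0.19421

0.19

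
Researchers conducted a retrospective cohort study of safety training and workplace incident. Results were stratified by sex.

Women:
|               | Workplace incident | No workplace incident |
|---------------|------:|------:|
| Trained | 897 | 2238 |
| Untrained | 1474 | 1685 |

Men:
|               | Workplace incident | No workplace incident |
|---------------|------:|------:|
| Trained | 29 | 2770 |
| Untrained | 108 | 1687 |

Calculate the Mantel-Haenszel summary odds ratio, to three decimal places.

OR_MH = Σ(aᵢdᵢ/nᵢ) / Σ(bᵢcᵢ/nᵢ), where nᵢ is the stratum total.
Stratum 1 (Women): n = 6294; a·d/n = 897·1685/6294 = 240.1406; b·c/n = 2238·1474/6294 = 524.1201
Stratum 2 (Men): n = 4594; a·d/n = 29·1687/4594 = 10.6493; b·c/n = 2770·108/4594 = 65.1197
OR_MH = (240.1406 + 10.6493) / (524.1201 + 65.1197) = 250.7899 / 589.2398 = 0.42562

0.426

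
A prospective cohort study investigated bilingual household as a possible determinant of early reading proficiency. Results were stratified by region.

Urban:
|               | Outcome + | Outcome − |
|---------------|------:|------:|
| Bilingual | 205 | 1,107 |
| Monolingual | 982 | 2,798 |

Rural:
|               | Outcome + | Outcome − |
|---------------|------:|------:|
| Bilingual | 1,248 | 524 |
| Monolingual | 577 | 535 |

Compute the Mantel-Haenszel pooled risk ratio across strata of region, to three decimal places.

RR_MH = Σ(aᵢ·n₀ᵢ/nᵢ) / Σ(cᵢ·n₁ᵢ/nᵢ), with n₁ᵢ = aᵢ+bᵢ (exposed), n₀ᵢ = cᵢ+dᵢ (unexposed), nᵢ = n₁ᵢ+n₀ᵢ.
Stratum 1 (Urban): n₁ = 1312, n₀ = 3780, n = 5092; a·n₀/n = 205·3780/5092 = 152.1799; c·n₁/n = 982·1312/5092 = 253.0212
Stratum 2 (Rural): n₁ = 1772, n₀ = 1112, n = 2884; a·n₀/n = 1248·1112/2884 = 481.1983; c·n₁/n = 577·1772/2884 = 354.5229
RR_MH = (152.1799 + 481.1983) / (253.0212 + 354.5229) = 633.3782 / 607.5441 = 1.04252

1.043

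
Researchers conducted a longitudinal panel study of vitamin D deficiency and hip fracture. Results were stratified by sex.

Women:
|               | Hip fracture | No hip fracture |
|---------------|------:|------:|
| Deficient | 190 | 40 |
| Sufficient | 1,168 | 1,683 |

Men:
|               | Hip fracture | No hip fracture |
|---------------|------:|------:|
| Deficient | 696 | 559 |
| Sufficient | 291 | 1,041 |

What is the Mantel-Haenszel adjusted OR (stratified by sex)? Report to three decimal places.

4.918

OR_MH = Σ(aᵢdᵢ/nᵢ) / Σ(bᵢcᵢ/nᵢ), where nᵢ is the stratum total.
Stratum 1 (Women): n = 3081; a·d/n = 190·1683/3081 = 103.7877; b·c/n = 40·1168/3081 = 15.1639
Stratum 2 (Men): n = 2587; a·d/n = 696·1041/2587 = 280.0680; b·c/n = 559·291/2587 = 62.8794
OR_MH = (103.7877 + 280.0680) / (15.1639 + 62.8794) = 383.8558 / 78.0433 = 4.91850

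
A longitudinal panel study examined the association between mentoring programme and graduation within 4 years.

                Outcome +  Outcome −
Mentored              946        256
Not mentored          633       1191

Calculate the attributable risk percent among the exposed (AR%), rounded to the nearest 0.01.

Cells: a = 946, b = 256, c = 633, d = 1191.
Risk in exposed = 946/1202 = 0.78702; risk in unexposed = 633/1824 = 0.34704.
RR = 0.78702/0.34704 = 2.26782
AR% = (RR − 1)/RR × 100 = (2.26782 − 1)/2.26782 × 100 = 55.9047%

55.90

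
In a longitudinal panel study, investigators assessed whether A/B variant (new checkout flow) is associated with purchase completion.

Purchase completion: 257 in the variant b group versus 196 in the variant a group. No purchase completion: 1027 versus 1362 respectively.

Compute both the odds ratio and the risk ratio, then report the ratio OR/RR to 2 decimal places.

From the description: a = 257, b = 1027, c = 196, d = 1362.
OR = (257·1362)/(1027·196) = 350034/201292 = 1.73894
Risk in exposed = 257/1284 = 0.20016; risk in unexposed = 196/1558 = 0.12580; RR = 1.59103
OR/RR = 1.73894 / 1.59103 = 1.09296
The outcome is not rare, so the OR lies further from 1 than the RR.

1.09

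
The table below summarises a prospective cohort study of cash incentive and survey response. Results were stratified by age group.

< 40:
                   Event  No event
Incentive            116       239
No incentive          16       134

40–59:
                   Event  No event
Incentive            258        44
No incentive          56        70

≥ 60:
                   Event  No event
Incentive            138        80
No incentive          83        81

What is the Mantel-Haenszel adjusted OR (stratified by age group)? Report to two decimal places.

3.33

OR_MH = Σ(aᵢdᵢ/nᵢ) / Σ(bᵢcᵢ/nᵢ), where nᵢ is the stratum total.
Stratum 1 (< 40): n = 505; a·d/n = 116·134/505 = 30.7802; b·c/n = 239·16/505 = 7.5723
Stratum 2 (40–59): n = 428; a·d/n = 258·70/428 = 42.1963; b·c/n = 44·56/428 = 5.7570
Stratum 3 (≥ 60): n = 382; a·d/n = 138·81/382 = 29.2618; b·c/n = 80·83/382 = 17.3822
OR_MH = (30.7802 + 42.1963 + 29.2618) / (7.5723 + 5.7570 + 17.3822) = 102.2382 / 30.7115 = 3.32899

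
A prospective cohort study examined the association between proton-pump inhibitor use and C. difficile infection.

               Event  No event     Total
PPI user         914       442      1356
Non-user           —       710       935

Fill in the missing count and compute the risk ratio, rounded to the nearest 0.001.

The missing cell is in the unexposed row: 935 − 710 = 225.
So a = 914, b = 442, c = 225, d = 710.
RR = [a/(a+b)] / [c/(c+d)] = (914/1356) / (225/935) = 0.67404/0.24064 = 2.80102

2.801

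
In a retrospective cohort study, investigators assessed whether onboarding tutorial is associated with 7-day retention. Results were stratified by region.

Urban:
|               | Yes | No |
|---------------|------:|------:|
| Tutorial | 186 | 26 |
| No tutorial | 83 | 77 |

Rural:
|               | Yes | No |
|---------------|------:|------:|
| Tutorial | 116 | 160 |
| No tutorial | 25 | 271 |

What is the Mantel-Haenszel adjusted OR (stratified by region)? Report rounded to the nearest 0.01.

OR_MH = Σ(aᵢdᵢ/nᵢ) / Σ(bᵢcᵢ/nᵢ), where nᵢ is the stratum total.
Stratum 1 (Urban): n = 372; a·d/n = 186·77/372 = 38.5000; b·c/n = 26·83/372 = 5.8011
Stratum 2 (Rural): n = 572; a·d/n = 116·271/572 = 54.9580; b·c/n = 160·25/572 = 6.9930
OR_MH = (38.5000 + 54.9580) / (5.8011 + 6.9930) = 93.4580 / 12.7941 = 7.30479

7.30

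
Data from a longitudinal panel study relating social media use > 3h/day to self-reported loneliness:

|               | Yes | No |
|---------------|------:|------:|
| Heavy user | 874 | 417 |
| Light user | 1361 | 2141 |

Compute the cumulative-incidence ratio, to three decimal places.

1.742

Cells: a = 874, b = 417, c = 1361, d = 2141.
Risk in exposed = 874/1291 = 0.67699; risk in unexposed = 1361/3502 = 0.38864.
RR = 0.67699 / 0.38864 = 1.74198
The risk among the exposed is 1.74 times that among the unexposed.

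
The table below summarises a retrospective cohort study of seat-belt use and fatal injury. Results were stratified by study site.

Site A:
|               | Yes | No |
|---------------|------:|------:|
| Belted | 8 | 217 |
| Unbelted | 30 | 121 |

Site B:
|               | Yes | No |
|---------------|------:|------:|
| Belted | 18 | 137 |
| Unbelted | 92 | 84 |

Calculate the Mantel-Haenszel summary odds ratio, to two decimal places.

OR_MH = Σ(aᵢdᵢ/nᵢ) / Σ(bᵢcᵢ/nᵢ), where nᵢ is the stratum total.
Stratum 1 (Site A): n = 376; a·d/n = 8·121/376 = 2.5745; b·c/n = 217·30/376 = 17.3138
Stratum 2 (Site B): n = 331; a·d/n = 18·84/331 = 4.5680; b·c/n = 137·92/331 = 38.0785
OR_MH = (2.5745 + 4.5680) / (17.3138 + 38.0785) = 7.1424 / 55.3924 = 0.12894

0.13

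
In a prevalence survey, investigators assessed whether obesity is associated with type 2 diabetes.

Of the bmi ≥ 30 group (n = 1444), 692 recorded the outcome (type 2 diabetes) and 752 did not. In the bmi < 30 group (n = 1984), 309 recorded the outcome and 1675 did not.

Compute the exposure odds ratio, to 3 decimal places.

4.988

From the description: a = 692, b = 752, c = 309, d = 1675.
OR = (a·d)/(b·c) = (692 × 1675) / (752 × 309) = 1159100 / 232368 = 4.98821
The odds of type 2 diabetes are about 4.99 times as high in the bmi ≥ 30 group.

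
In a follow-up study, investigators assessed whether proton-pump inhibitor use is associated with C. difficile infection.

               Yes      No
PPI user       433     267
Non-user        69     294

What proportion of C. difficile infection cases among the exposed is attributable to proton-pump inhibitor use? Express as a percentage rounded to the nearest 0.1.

Cells: a = 433, b = 267, c = 69, d = 294.
Risk in exposed = 433/700 = 0.61857; risk in unexposed = 69/363 = 0.19008.
RR = 0.61857/0.19008 = 3.25422
AR% = (RR − 1)/RR × 100 = (3.25422 − 1)/3.25422 × 100 = 69.2707%

69.3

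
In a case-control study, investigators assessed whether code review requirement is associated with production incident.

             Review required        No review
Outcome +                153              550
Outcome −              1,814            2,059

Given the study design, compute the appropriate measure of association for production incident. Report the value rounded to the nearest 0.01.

Reading the table with exposure as columns: a = 153 (Review required, case), b = 1814 (Review required, non-case), c = 550 (No review, case), d = 2059.
This is a case-control study: participants were sampled on outcome status, so risks in the source population cannot be estimated directly — relative risk is not valid here. The odds ratio is the appropriate measure.
OR = (a·d)/(b·c) = (153 × 2059) / (1814 × 550) = 315027 / 997700 = 0.31575

0.32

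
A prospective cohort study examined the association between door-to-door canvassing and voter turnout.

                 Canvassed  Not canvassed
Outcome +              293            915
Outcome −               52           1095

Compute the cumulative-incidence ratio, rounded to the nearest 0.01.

1.87

Reading the table with exposure as columns: a = 293 (Canvassed, case), b = 52 (Canvassed, non-case), c = 915 (Not canvassed, case), d = 1095.
Risk in exposed = 293/345 = 0.84928; risk in unexposed = 915/2010 = 0.45522.
RR = 0.84928 / 0.45522 = 1.86562
The risk among the exposed is 1.87 times that among the unexposed.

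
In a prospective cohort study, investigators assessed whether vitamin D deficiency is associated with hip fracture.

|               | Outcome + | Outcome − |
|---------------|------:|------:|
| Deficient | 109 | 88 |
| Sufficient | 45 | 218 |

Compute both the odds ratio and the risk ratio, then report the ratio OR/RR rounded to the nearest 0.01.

Cells: a = 109, b = 88, c = 45, d = 218.
OR = (109·218)/(88·45) = 23762/3960 = 6.00051
Risk in exposed = 109/197 = 0.55330; risk in unexposed = 45/263 = 0.17110; RR = 3.23373
OR/RR = 6.00051 / 3.23373 = 1.85560
The outcome is not rare, so the OR lies further from 1 than the RR.

1.86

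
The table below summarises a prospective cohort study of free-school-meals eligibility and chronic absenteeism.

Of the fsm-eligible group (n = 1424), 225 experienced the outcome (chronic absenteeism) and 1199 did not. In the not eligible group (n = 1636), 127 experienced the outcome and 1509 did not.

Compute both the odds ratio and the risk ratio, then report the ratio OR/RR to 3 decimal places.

1.095

From the description: a = 225, b = 1199, c = 127, d = 1509.
OR = (225·1509)/(1199·127) = 339525/152273 = 2.22971
Risk in exposed = 225/1424 = 0.15801; risk in unexposed = 127/1636 = 0.07763; RR = 2.03541
OR/RR = 2.22971 / 2.03541 = 1.09546
The outcome is not rare, so the OR lies further from 1 than the RR.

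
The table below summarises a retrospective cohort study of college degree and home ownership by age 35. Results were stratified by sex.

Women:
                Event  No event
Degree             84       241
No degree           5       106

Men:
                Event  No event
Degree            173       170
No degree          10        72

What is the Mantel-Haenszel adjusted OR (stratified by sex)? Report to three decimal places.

OR_MH = Σ(aᵢdᵢ/nᵢ) / Σ(bᵢcᵢ/nᵢ), where nᵢ is the stratum total.
Stratum 1 (Women): n = 436; a·d/n = 84·106/436 = 20.4220; b·c/n = 241·5/436 = 2.7638
Stratum 2 (Men): n = 425; a·d/n = 173·72/425 = 29.3082; b·c/n = 170·10/425 = 4.0000
OR_MH = (20.4220 + 29.3082) / (2.7638 + 4.0000) = 49.7303 / 6.7638 = 7.35246

7.352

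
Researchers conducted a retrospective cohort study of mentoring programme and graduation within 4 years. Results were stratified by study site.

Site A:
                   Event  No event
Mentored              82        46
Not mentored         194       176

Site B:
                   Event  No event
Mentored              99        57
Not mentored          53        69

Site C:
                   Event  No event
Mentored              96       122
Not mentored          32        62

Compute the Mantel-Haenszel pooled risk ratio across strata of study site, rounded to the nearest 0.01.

RR_MH = Σ(aᵢ·n₀ᵢ/nᵢ) / Σ(cᵢ·n₁ᵢ/nᵢ), with n₁ᵢ = aᵢ+bᵢ (exposed), n₀ᵢ = cᵢ+dᵢ (unexposed), nᵢ = n₁ᵢ+n₀ᵢ.
Stratum 1 (Site A): n₁ = 128, n₀ = 370, n = 498; a·n₀/n = 82·370/498 = 60.9237; c·n₁/n = 194·128/498 = 49.8635
Stratum 2 (Site B): n₁ = 156, n₀ = 122, n = 278; a·n₀/n = 99·122/278 = 43.4460; c·n₁/n = 53·156/278 = 29.7410
Stratum 3 (Site C): n₁ = 218, n₀ = 94, n = 312; a·n₀/n = 96·94/312 = 28.9231; c·n₁/n = 32·218/312 = 22.3590
RR_MH = (60.9237 + 43.4460 + 28.9231) / (49.8635 + 29.7410 + 22.3590) = 133.2928 / 101.9634 = 1.30726

1.31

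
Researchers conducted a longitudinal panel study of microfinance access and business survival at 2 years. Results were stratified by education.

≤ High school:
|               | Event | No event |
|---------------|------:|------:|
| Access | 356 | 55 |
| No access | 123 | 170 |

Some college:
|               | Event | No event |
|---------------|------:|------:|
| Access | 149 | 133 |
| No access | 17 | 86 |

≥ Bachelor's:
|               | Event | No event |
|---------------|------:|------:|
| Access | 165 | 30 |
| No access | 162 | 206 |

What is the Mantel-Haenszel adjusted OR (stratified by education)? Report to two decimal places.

7.45

OR_MH = Σ(aᵢdᵢ/nᵢ) / Σ(bᵢcᵢ/nᵢ), where nᵢ is the stratum total.
Stratum 1 (≤ High school): n = 704; a·d/n = 356·170/704 = 85.9659; b·c/n = 55·123/704 = 9.6094
Stratum 2 (Some college): n = 385; a·d/n = 149·86/385 = 33.2831; b·c/n = 133·17/385 = 5.8727
Stratum 3 (≥ Bachelor's): n = 563; a·d/n = 165·206/563 = 60.3730; b·c/n = 30·162/563 = 8.6323
OR_MH = (85.9659 + 33.2831 + 60.3730) / (9.6094 + 5.8727 + 8.6323) = 179.6220 / 24.1144 = 7.44874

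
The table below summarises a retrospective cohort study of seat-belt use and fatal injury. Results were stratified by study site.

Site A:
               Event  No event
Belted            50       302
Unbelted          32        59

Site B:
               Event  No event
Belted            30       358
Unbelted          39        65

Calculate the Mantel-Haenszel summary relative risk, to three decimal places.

0.296

RR_MH = Σ(aᵢ·n₀ᵢ/nᵢ) / Σ(cᵢ·n₁ᵢ/nᵢ), with n₁ᵢ = aᵢ+bᵢ (exposed), n₀ᵢ = cᵢ+dᵢ (unexposed), nᵢ = n₁ᵢ+n₀ᵢ.
Stratum 1 (Site A): n₁ = 352, n₀ = 91, n = 443; a·n₀/n = 50·91/443 = 10.2709; c·n₁/n = 32·352/443 = 25.4266
Stratum 2 (Site B): n₁ = 388, n₀ = 104, n = 492; a·n₀/n = 30·104/492 = 6.3415; c·n₁/n = 39·388/492 = 30.7561
RR_MH = (10.2709 + 6.3415) / (25.4266 + 30.7561) = 16.6123 / 56.1827 = 0.29568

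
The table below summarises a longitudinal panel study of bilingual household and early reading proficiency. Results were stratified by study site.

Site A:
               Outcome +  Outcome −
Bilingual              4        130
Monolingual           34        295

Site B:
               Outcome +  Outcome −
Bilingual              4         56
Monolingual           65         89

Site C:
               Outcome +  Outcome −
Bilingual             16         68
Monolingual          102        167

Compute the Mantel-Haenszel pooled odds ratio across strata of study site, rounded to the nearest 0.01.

OR_MH = Σ(aᵢdᵢ/nᵢ) / Σ(bᵢcᵢ/nᵢ), where nᵢ is the stratum total.
Stratum 1 (Site A): n = 463; a·d/n = 4·295/463 = 2.5486; b·c/n = 130·34/463 = 9.5464
Stratum 2 (Site B): n = 214; a·d/n = 4·89/214 = 1.6636; b·c/n = 56·65/214 = 17.0093
Stratum 3 (Site C): n = 353; a·d/n = 16·167/353 = 7.5694; b·c/n = 68·102/353 = 19.6487
OR_MH = (2.5486 + 1.6636 + 7.5694) / (9.5464 + 17.0093 + 19.6487) = 11.7816 / 46.2045 = 0.25499

0.25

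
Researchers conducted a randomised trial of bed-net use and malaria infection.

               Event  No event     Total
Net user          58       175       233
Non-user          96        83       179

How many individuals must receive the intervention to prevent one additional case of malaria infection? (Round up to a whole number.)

4

Risk in treated group = 58/233 = 0.24893; risk in control = 96/179 = 0.53631.
Absolute risk reduction = 0.53631 − 0.24893 = 0.28739
NNT = 1 / ARR = 1 / 0.28739 = 3.480 → round up → 4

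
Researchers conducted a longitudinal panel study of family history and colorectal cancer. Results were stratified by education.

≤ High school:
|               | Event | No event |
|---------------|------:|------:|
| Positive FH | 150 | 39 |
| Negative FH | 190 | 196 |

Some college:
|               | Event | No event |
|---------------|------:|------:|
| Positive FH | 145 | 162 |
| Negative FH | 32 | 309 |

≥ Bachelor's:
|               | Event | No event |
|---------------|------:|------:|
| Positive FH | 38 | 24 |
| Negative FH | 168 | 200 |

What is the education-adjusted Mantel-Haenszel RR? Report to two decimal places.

RR_MH = Σ(aᵢ·n₀ᵢ/nᵢ) / Σ(cᵢ·n₁ᵢ/nᵢ), with n₁ᵢ = aᵢ+bᵢ (exposed), n₀ᵢ = cᵢ+dᵢ (unexposed), nᵢ = n₁ᵢ+n₀ᵢ.
Stratum 1 (≤ High school): n₁ = 189, n₀ = 386, n = 575; a·n₀/n = 150·386/575 = 100.6957; c·n₁/n = 190·189/575 = 62.4522
Stratum 2 (Some college): n₁ = 307, n₀ = 341, n = 648; a·n₀/n = 145·341/648 = 76.3040; c·n₁/n = 32·307/648 = 15.1605
Stratum 3 (≥ Bachelor's): n₁ = 62, n₀ = 368, n = 430; a·n₀/n = 38·368/430 = 32.5209; c·n₁/n = 168·62/430 = 24.2233
RR_MH = (100.6957 + 76.3040 + 32.5209) / (62.4522 + 15.1605 + 24.2233) = 209.5206 / 101.8359 = 2.05743

2.06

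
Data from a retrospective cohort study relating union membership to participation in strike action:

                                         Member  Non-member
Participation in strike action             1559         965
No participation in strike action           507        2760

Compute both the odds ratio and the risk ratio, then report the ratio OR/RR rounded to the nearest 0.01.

Reading the table with exposure as columns: a = 1559 (Member, case), b = 507 (Member, non-case), c = 965 (Non-member, case), d = 2760.
OR = (1559·2760)/(507·965) = 4302840/489255 = 8.79468
Risk in exposed = 1559/2066 = 0.75460; risk in unexposed = 965/3725 = 0.25906; RR = 2.91283
OR/RR = 8.79468 / 2.91283 = 3.01929
The outcome is not rare, so the OR lies further from 1 than the RR.

3.02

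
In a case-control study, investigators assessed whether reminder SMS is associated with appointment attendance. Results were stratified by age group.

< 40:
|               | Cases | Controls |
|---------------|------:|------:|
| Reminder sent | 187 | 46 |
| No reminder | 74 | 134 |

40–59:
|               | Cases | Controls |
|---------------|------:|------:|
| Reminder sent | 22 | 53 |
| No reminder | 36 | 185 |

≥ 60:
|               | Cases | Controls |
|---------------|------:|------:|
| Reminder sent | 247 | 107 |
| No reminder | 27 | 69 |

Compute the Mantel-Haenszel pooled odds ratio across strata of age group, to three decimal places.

5.268

OR_MH = Σ(aᵢdᵢ/nᵢ) / Σ(bᵢcᵢ/nᵢ), where nᵢ is the stratum total.
Stratum 1 (< 40): n = 441; a·d/n = 187·134/441 = 56.8209; b·c/n = 46·74/441 = 7.7188
Stratum 2 (40–59): n = 296; a·d/n = 22·185/296 = 13.7500; b·c/n = 53·36/296 = 6.4459
Stratum 3 (≥ 60): n = 450; a·d/n = 247·69/450 = 37.8733; b·c/n = 107·27/450 = 6.4200
OR_MH = (56.8209 + 13.7500 + 37.8733) / (7.7188 + 6.4459 + 6.4200) = 108.4442 / 20.5848 = 5.26818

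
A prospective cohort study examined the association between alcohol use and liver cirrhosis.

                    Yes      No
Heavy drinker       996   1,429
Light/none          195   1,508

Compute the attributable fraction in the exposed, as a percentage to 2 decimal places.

Cells: a = 996, b = 1429, c = 195, d = 1508.
Risk in exposed = 996/2425 = 0.41072; risk in unexposed = 195/1703 = 0.11450.
RR = 0.41072/0.11450 = 3.58697
AR% = (RR − 1)/RR × 100 = (3.58697 − 1)/3.58697 × 100 = 72.1213%

72.12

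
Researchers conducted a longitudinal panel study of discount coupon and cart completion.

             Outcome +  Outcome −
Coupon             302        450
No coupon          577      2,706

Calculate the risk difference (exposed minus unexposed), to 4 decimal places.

0.2258

Cells: a = 302, b = 450, c = 577, d = 2706.
Risk in exposed = 302/752 = 0.401596; risk in unexposed = 577/3283 = 0.175754.
Risk difference = 0.401596 − 0.175754 = 0.225842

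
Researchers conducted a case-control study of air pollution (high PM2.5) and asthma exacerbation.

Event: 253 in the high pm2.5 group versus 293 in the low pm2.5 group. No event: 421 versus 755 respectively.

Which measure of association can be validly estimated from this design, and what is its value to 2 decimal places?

1.55

From the description: a = 253, b = 421, c = 293, d = 755.
This is a case-control study: participants were sampled on outcome status, so risks in the source population cannot be estimated directly — relative risk is not valid here. The odds ratio is the appropriate measure.
OR = (a·d)/(b·c) = (253 × 755) / (421 × 293) = 191015 / 123353 = 1.54852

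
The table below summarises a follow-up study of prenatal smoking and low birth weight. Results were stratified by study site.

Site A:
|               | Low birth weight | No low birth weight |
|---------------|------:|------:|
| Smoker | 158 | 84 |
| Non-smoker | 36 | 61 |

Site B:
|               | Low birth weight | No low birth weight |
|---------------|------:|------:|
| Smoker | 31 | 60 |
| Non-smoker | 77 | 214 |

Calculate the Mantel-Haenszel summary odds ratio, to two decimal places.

OR_MH = Σ(aᵢdᵢ/nᵢ) / Σ(bᵢcᵢ/nᵢ), where nᵢ is the stratum total.
Stratum 1 (Site A): n = 339; a·d/n = 158·61/339 = 28.4307; b·c/n = 84·36/339 = 8.9204
Stratum 2 (Site B): n = 382; a·d/n = 31·214/382 = 17.3665; b·c/n = 60·77/382 = 12.0942
OR_MH = (28.4307 + 17.3665) / (8.9204 + 12.0942) = 45.7972 / 21.0146 = 2.17930

2.18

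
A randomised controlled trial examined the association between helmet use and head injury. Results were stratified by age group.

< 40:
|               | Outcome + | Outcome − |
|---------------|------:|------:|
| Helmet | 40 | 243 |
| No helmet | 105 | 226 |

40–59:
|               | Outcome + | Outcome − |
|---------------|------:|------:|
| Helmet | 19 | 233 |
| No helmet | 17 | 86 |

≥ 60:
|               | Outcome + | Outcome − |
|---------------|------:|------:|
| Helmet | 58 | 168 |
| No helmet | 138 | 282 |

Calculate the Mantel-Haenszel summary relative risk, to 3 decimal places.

0.596

RR_MH = Σ(aᵢ·n₀ᵢ/nᵢ) / Σ(cᵢ·n₁ᵢ/nᵢ), with n₁ᵢ = aᵢ+bᵢ (exposed), n₀ᵢ = cᵢ+dᵢ (unexposed), nᵢ = n₁ᵢ+n₀ᵢ.
Stratum 1 (< 40): n₁ = 283, n₀ = 331, n = 614; a·n₀/n = 40·331/614 = 21.5635; c·n₁/n = 105·283/614 = 48.3958
Stratum 2 (40–59): n₁ = 252, n₀ = 103, n = 355; a·n₀/n = 19·103/355 = 5.5127; c·n₁/n = 17·252/355 = 12.0676
Stratum 3 (≥ 60): n₁ = 226, n₀ = 420, n = 646; a·n₀/n = 58·420/646 = 37.7090; c·n₁/n = 138·226/646 = 48.2786
RR_MH = (21.5635 + 5.5127 + 37.7090) / (48.3958 + 12.0676 + 48.2786) = 64.7852 / 108.7420 = 0.59577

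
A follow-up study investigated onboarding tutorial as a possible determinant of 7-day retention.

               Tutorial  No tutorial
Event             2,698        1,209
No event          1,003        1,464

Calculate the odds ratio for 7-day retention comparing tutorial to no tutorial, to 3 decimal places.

3.257

Reading the table with exposure as columns: a = 2698 (Tutorial, case), b = 1003 (Tutorial, non-case), c = 1209 (No tutorial, case), d = 1464.
OR = (a·d)/(b·c) = (2698 × 1464) / (1003 × 1209) = 3949872 / 1212627 = 3.25729
The odds of 7-day retention are about 3.26 times as high in the tutorial group.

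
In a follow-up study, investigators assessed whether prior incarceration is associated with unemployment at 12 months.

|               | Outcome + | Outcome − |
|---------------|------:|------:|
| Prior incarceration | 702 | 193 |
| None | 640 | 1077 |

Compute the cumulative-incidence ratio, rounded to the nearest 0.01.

2.10

Cells: a = 702, b = 193, c = 640, d = 1077.
Risk in exposed = 702/895 = 0.78436; risk in unexposed = 640/1717 = 0.37274.
RR = 0.78436 / 0.37274 = 2.10428
The risk among the exposed is 2.10 times that among the unexposed.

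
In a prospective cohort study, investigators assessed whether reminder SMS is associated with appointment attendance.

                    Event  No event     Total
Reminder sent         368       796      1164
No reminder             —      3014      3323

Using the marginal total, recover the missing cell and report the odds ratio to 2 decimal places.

The missing cell is in the unexposed row: 3323 − 3014 = 309.
So a = 368, b = 796, c = 309, d = 3014.
OR = (a·d)/(b·c) = (368 × 3014) / (796 × 309) = 1109152 / 245964 = 4.50941

4.51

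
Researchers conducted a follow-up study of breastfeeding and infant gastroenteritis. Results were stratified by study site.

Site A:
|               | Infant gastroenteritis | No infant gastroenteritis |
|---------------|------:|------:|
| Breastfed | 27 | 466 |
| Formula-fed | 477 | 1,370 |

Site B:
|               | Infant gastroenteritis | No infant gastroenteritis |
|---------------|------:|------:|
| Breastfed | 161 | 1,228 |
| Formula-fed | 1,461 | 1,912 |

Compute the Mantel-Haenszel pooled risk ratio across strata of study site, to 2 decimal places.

RR_MH = Σ(aᵢ·n₀ᵢ/nᵢ) / Σ(cᵢ·n₁ᵢ/nᵢ), with n₁ᵢ = aᵢ+bᵢ (exposed), n₀ᵢ = cᵢ+dᵢ (unexposed), nᵢ = n₁ᵢ+n₀ᵢ.
Stratum 1 (Site A): n₁ = 493, n₀ = 1847, n = 2340; a·n₀/n = 27·1847/2340 = 21.3115; c·n₁/n = 477·493/2340 = 100.4962
Stratum 2 (Site B): n₁ = 1389, n₀ = 3373, n = 4762; a·n₀/n = 161·3373/4762 = 114.0388; c·n₁/n = 1461·1389/4762 = 426.1506
RR_MH = (21.3115 + 114.0388) / (100.4962 + 426.1506) = 135.3504 / 526.6467 = 0.25700

0.26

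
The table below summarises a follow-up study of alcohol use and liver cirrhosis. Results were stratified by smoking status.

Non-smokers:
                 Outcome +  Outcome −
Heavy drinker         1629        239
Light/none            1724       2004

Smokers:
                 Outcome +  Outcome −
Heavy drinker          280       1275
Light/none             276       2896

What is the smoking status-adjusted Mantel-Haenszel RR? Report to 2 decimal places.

1.91

RR_MH = Σ(aᵢ·n₀ᵢ/nᵢ) / Σ(cᵢ·n₁ᵢ/nᵢ), with n₁ᵢ = aᵢ+bᵢ (exposed), n₀ᵢ = cᵢ+dᵢ (unexposed), nᵢ = n₁ᵢ+n₀ᵢ.
Stratum 1 (Non-smokers): n₁ = 1868, n₀ = 3728, n = 5596; a·n₀/n = 1629·3728/5596 = 1085.2237; c·n₁/n = 1724·1868/5596 = 575.4882
Stratum 2 (Smokers): n₁ = 1555, n₀ = 3172, n = 4727; a·n₀/n = 280·3172/4727 = 187.8908; c·n₁/n = 276·1555/4727 = 90.7933
RR_MH = (1085.2237 + 187.8908) / (575.4882 + 90.7933) = 1273.1146 / 666.2815 = 1.91078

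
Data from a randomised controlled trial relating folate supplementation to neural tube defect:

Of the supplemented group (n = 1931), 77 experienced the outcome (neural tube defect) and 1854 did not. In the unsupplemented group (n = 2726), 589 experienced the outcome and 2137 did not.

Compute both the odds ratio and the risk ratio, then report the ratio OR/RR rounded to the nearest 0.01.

From the description: a = 77, b = 1854, c = 589, d = 2137.
OR = (77·2137)/(1854·589) = 164549/1092006 = 0.15069
Risk in exposed = 77/1931 = 0.03988; risk in unexposed = 589/2726 = 0.21607; RR = 0.18455
OR/RR = 0.15069 / 0.18455 = 0.81649
The outcome is not rare, so the OR lies further from 1 than the RR.

0.82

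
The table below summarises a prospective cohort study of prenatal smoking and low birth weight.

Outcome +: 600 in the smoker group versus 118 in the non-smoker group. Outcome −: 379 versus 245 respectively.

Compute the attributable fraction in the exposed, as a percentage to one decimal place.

From the description: a = 600, b = 379, c = 118, d = 245.
Risk in exposed = 600/979 = 0.61287; risk in unexposed = 118/363 = 0.32507.
RR = 0.61287/0.32507 = 1.88536
AR% = (RR − 1)/RR × 100 = (1.88536 − 1)/1.88536 × 100 = 46.9596%

47.0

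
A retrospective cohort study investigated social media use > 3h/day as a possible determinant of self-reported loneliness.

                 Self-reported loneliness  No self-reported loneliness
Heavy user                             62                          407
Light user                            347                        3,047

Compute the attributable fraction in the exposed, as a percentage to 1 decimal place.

22.7

Cells: a = 62, b = 407, c = 347, d = 3047.
Risk in exposed = 62/469 = 0.13220; risk in unexposed = 347/3394 = 0.10224.
RR = 0.13220/0.10224 = 1.29301
AR% = (RR − 1)/RR × 100 = (1.29301 − 1)/1.29301 × 100 = 22.6610%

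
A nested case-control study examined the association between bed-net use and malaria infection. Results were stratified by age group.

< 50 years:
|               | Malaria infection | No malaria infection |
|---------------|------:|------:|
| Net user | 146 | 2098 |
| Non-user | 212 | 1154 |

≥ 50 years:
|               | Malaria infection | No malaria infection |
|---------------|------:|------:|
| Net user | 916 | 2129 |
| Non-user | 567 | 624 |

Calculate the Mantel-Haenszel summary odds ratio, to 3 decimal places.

OR_MH = Σ(aᵢdᵢ/nᵢ) / Σ(bᵢcᵢ/nᵢ), where nᵢ is the stratum total.
Stratum 1 (< 50 years): n = 3610; a·d/n = 146·1154/3610 = 46.6715; b·c/n = 2098·212/3610 = 123.2066
Stratum 2 (≥ 50 years): n = 4236; a·d/n = 916·624/4236 = 134.9348; b·c/n = 2129·567/4236 = 284.9724
OR_MH = (46.6715 + 134.9348) / (123.2066 + 284.9724) = 181.6063 / 408.1790 = 0.44492

0.445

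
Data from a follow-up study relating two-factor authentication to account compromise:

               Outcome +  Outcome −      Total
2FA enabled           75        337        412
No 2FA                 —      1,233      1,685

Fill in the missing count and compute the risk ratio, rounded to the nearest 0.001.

The missing cell is in the unexposed row: 1685 − 1233 = 452.
So a = 75, b = 337, c = 452, d = 1233.
RR = [a/(a+b)] / [c/(c+d)] = (75/412) / (452/1685) = 0.18204/0.26825 = 0.67862

0.679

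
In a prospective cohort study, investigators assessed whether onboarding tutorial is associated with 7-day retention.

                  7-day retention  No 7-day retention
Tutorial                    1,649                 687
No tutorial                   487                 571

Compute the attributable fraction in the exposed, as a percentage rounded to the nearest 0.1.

Cells: a = 1649, b = 687, c = 487, d = 571.
Risk in exposed = 1649/2336 = 0.70591; risk in unexposed = 487/1058 = 0.46030.
RR = 0.70591/0.46030 = 1.53357
AR% = (RR − 1)/RR × 100 = (1.53357 − 1)/1.53357 × 100 = 34.7928%

34.8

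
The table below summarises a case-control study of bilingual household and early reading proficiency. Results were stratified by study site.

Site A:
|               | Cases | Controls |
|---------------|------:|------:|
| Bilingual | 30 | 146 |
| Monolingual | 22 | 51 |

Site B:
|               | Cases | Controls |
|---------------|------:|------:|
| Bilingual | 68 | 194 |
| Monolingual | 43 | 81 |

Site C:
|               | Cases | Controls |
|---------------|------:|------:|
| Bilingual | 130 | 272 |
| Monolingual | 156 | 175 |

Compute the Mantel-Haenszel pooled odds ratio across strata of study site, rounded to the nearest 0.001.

0.557

OR_MH = Σ(aᵢdᵢ/nᵢ) / Σ(bᵢcᵢ/nᵢ), where nᵢ is the stratum total.
Stratum 1 (Site A): n = 249; a·d/n = 30·51/249 = 6.1446; b·c/n = 146·22/249 = 12.8996
Stratum 2 (Site B): n = 386; a·d/n = 68·81/386 = 14.2694; b·c/n = 194·43/386 = 21.6114
Stratum 3 (Site C): n = 733; a·d/n = 130·175/733 = 31.0368; b·c/n = 272·156/733 = 57.8881
OR_MH = (6.1446 + 14.2694 + 31.0368) / (12.8996 + 21.6114 + 57.8881) = 51.4508 / 92.3991 = 0.55683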